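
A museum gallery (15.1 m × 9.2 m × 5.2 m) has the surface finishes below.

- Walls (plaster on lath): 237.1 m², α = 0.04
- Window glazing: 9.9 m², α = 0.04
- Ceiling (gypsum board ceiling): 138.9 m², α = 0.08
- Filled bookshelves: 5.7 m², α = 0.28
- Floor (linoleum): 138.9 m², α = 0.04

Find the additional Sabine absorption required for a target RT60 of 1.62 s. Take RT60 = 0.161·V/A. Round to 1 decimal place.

Total absorption A₁ = 237.1·0.04 + 9.9·0.04 + 138.9·0.08 + 5.7·0.28 + 138.9·0.04
  = 9.484 + 0.396 + 11.112 + 1.596 + 5.556 = 28.144 m² sabins.
Target A₂ = 0.161·722.384/1.62 = 71.792 sabins (V = 722.384 m³).
ΔA = A₂ − A₁ = 71.792 − 28.144 = 43.6 sabins.

43.6 sabins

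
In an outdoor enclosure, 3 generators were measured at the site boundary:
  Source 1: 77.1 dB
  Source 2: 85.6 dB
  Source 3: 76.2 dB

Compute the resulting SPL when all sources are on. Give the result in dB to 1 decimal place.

86.6 dB

Sum in the linear (power) domain: Σ 10^(Lᵢ/10) = 10^(77.1/10) + 10^(85.6/10) + 10^(76.2/10) = 4.561e+08.
Combined level = 10 log₁₀(4.561e+08) = 86.6 dB.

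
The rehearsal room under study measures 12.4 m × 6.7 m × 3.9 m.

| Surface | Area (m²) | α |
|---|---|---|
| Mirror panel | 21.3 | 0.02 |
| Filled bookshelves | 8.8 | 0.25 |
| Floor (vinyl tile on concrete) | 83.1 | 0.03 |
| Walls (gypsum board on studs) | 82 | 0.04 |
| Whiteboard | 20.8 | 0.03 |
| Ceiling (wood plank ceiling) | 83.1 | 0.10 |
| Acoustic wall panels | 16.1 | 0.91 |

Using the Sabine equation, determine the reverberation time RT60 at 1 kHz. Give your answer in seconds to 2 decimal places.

Equivalent absorption area: A = 21.3×0.02 + 8.8×0.25 + 83.1×0.03 + 82×0.04 + 20.8×0.03 + 83.1×0.10 + 16.1×0.91 = 31.984 m².
V = 12.4·6.7·3.9 = 324.012 m³.
Sabine: RT60 = 0.161 × 324.012 / 31.984 = 1.63 s.

1.63 s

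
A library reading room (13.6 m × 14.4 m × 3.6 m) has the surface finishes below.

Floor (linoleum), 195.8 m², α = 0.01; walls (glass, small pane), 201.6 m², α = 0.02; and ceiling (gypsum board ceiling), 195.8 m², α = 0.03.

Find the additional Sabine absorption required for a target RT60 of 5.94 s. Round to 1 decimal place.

7.2 sabins

A₁ = Σ Sᵢαᵢ = 195.8×0.01 + 201.6×0.02 + 195.8×0.03 = 11.864 sabins.
Target A₂ = 0.161·705.024/5.94 = 19.109 sabins (V = 705.024 m³).
Additional absorption ΔA = 19.109 − 11.864 = 7.2 sabins.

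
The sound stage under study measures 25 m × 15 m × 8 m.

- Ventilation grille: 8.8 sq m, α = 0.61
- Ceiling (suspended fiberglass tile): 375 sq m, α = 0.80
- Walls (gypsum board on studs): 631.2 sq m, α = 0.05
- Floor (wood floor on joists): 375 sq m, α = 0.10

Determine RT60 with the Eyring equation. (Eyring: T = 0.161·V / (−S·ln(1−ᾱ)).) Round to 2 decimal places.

Total surface area S = 8.8 + 375 + 631.2 + 375 = 1390.0 sq m.
Absorption A = 8.8×0.61 + 375×0.80 + 631.2×0.05 + 375×0.10 = 374.428 sabins.
ᾱ = 374.428 / 1390.0 = 0.2694.
Eyring denominator: −S ln(1−ᾱ) = 436.306.
V = 25 × 15 × 8 = 3000 m³.
T = 0.161·V/[−S·ln(1−ᾱ)] = 0.161·3000/436.306 = 1.11 s.

1.11 sec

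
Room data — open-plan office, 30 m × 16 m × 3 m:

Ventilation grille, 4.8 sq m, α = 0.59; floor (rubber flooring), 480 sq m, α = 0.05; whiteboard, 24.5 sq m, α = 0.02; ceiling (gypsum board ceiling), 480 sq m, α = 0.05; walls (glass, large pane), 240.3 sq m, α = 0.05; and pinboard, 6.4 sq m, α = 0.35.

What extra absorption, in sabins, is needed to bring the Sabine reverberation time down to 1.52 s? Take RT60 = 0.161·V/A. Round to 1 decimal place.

Equivalent absorption area: A₁ = 4.8*0.59 + 480*0.05 + 24.5*0.02 + 480*0.05 + 240.3*0.05 + 6.4*0.35 = 65.577 sq m.
V = 1440 m³. Required absorption A₂ = 0.161 × 1440 / 1.52 = 152.526 sabins.
Shortfall: 152.526 − 65.577 = 86.9 sabins.

86.9 sabins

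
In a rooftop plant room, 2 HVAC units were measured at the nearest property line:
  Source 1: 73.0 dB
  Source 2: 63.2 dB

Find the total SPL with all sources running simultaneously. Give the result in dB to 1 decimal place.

Converting to relative power and adding: 10^(73.0/10) + 10^(63.2/10) = 2.204e+07.
L_total = 10·log₁₀(2.204e+07) = 73.4 dB.

73.4 dB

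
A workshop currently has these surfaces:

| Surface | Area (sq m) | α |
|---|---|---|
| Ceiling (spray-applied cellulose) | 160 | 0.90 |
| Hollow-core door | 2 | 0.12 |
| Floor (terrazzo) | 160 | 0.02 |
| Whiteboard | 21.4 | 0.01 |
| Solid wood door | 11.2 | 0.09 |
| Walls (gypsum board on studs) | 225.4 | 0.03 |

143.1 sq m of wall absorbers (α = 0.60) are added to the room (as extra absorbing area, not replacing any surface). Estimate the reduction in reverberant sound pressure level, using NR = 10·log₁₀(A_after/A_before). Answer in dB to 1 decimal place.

1.9 dB

Summing Sᵢαᵢ: 144.000 + 0.240 + 3.200 + 0.214 + 1.008 + 6.762 → A_before = 155.424 sabins.
Added absorption = 143.1 × 0.60 = 85.860 sabins.
A_after = 155.424 + 85.860 = 241.284 sabins.
NR = 10·log₁₀(241.284/155.424) = 1.9 dB.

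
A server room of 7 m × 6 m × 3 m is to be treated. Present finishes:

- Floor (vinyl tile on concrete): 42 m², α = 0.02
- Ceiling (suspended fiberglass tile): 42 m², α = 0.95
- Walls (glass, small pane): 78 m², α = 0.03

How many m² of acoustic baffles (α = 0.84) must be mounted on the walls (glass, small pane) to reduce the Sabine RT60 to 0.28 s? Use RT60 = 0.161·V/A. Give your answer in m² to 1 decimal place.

36.3

Summing Sᵢαᵢ: 0.840 + 39.900 + 2.340 → A₁ = 43.080 sabins.
Required A₂ = 0.161·126/0.28 = 72.450 sabins.
Absorption to add: 72.450 − 43.080 = 29.370 sabins.
Each m² of panel replacing the walls (glass, small pane) adds (0.84 − 0.03) = 0.81 sabins.
Panel area = 29.370 / 0.81 = 36.3 m².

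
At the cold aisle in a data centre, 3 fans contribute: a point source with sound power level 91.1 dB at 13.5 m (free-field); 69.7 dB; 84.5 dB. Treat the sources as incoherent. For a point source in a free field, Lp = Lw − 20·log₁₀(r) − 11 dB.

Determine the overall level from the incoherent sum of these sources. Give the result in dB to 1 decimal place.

Source at 13.5 m: Lp = 91.1 − 20·log₁₀(13.5) − 11 = 57.5 dB.
Sum in the linear (power) domain: Σ 10^(Lᵢ/10) = 10^(57.5/10) + 10^(69.7/10) + 10^(84.5/10) = 2.917e+08.
Back to dB: 10·log₁₀ Σ = 84.6 dB.

84.6 dB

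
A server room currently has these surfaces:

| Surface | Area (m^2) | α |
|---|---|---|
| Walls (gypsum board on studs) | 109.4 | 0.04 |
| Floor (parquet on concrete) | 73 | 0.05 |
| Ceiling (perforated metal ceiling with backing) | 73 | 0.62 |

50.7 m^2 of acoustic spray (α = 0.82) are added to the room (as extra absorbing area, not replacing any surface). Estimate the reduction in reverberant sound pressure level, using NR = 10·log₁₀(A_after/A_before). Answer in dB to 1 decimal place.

Summing Sᵢαᵢ: 4.376 + 3.650 + 45.260 → A_before = 53.286 sabins.
Treatment contributes 50.7·0.82 = 41.574 sabins.
New total A_after = 94.860 sabins.
NR = 10·log₁₀(94.860/53.286) = 2.5 dB.

2.5 dB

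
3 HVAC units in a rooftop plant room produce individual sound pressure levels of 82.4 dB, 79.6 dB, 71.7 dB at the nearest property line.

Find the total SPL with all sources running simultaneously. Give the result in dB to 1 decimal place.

84.5 dB

Σ 10^(Lᵢ/10) = 2.798e+08.
Back to dB: 10·log₁₀ Σ = 84.5 dB.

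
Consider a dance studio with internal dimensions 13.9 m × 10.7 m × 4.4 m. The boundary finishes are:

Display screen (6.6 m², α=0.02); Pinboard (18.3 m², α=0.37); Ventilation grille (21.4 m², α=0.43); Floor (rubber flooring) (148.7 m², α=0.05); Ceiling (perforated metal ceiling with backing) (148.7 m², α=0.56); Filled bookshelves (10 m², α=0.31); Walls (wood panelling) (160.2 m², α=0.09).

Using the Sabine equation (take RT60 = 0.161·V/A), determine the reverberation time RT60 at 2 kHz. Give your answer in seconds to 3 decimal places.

0.847 s

Summing Sᵢαᵢ: 0.132 + 6.771 + 9.202 + 7.435 + 83.272 + 3.100 + 14.418 → A = 124.330 sabins.
Room volume: 654.412 m³.
RT60 = 0.161 · V / A = 0.161 × 654.412 / 124.330 = 0.847 s.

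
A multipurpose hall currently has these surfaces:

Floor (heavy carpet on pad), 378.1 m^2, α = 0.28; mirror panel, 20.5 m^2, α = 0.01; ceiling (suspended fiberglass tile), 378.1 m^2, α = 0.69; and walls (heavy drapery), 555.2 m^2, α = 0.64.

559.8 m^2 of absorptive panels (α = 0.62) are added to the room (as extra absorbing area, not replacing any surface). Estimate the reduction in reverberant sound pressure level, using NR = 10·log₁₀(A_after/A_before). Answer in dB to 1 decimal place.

Equivalent absorption area: A_before = 378.1*0.28 + 20.5*0.01 + 378.1*0.69 + 555.2*0.64 = 722.290 m^2.
Treatment contributes 559.8·0.62 = 347.076 sabins.
New total A_after = 1069.366 sabins.
NR = 10·log₁₀(1069.366/722.290) = 1.7 dB.

1.7 dB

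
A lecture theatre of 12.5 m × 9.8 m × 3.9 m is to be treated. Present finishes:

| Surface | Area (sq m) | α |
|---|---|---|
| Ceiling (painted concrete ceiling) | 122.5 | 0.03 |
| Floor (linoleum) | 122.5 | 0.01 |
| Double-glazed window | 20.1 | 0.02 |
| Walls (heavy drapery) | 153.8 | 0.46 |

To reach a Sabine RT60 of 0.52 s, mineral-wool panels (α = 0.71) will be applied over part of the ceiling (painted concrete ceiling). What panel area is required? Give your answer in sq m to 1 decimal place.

105.7

Summing Sᵢαᵢ: 3.675 + 1.225 + 0.402 + 70.748 → A₁ = 76.050 sabins.
Required A₂ = 0.161·477.75/0.52 = 147.919 sabins.
Absorption to add: 147.919 − 76.050 = 71.869 sabins.
Each sq m of panel replacing the ceiling (painted concrete ceiling) adds (0.71 − 0.03) = 0.68 sabins.
Panel area = 71.869 / 0.68 = 105.7 sq m.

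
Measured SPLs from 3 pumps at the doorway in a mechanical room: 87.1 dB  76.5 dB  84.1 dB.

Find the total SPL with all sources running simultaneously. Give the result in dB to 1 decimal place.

Sum in the linear (power) domain: Σ 10^(Lᵢ/10) = 10^(87.1/10) + 10^(76.5/10) + 10^(84.1/10) = 8.146e+08.
Combined level = 10 log₁₀(8.146e+08) = 89.1 dB.

89.1 dB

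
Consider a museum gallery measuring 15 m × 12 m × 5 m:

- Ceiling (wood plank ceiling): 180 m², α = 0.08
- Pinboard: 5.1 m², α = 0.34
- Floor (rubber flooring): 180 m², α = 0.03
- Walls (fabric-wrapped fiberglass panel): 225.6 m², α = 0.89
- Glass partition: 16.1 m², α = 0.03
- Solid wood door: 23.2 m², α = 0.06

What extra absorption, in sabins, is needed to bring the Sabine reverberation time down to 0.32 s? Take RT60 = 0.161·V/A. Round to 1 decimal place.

Equivalent absorption area: A₁ = 180×0.08 + 5.1×0.34 + 180×0.03 + 225.6×0.89 + 16.1×0.03 + 23.2×0.06 = 224.193 m².
Target A₂ = 0.161·900/0.32 = 452.812 sabins (V = 900 m³).
Additional absorption ΔA = 452.812 − 224.193 = 228.6 sabins.

228.6 sabins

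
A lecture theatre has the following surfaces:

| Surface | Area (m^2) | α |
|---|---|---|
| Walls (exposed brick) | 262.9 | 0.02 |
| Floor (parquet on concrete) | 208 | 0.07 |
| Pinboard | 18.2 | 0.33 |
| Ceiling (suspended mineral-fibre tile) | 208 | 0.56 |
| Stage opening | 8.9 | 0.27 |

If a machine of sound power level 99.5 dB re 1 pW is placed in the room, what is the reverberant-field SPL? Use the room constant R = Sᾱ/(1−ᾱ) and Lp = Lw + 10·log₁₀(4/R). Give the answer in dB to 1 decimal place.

82.9 dB

Σ(Sᵢαᵢ) = 262.9·0.02 + 208·0.07 + 18.2·0.33 + 208·0.56 + 8.9·0.27 = 144.707; total area S = 706.0 m^2.
ᾱ = 144.707/706.0 = 0.2050; R = Sᾱ/(1−ᾱ) = 144.707/(1−0.2050) = 182.021 m^2.
Lp = 99.5 + 10·log₁₀(4/182.021) = 99.5 + (-16.58) = 82.9 dB.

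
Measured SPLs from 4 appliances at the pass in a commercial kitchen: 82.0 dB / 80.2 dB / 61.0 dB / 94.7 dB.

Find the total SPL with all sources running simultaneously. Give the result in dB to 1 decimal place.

Σ 10^(Lᵢ/10) = 3.216e+09.
Combined level = 10 log₁₀(3.216e+09) = 95.1 dB.

95.1 dB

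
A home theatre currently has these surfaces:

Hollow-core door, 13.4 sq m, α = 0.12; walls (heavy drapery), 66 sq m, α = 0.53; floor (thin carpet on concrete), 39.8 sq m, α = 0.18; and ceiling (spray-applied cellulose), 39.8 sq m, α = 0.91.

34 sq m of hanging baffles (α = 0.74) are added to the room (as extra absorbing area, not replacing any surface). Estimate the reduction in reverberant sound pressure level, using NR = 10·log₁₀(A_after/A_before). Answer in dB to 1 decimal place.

1.2 dB

Equivalent absorption area: A_before = 13.4·0.12 + 66·0.53 + 39.8·0.18 + 39.8·0.91 = 79.970 sq m.
Treatment contributes 34·0.74 = 25.160 sabins.
New total A_after = 105.130 sabins.
NR = 10·log₁₀(105.130/79.970) = 1.2 dB.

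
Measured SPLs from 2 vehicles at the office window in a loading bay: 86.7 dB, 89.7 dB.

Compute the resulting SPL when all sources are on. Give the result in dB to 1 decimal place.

Σ 10^(Lᵢ/10) = 1.401e+09.
Back to dB: 10·log₁₀ Σ = 91.5 dB.

91.5 dB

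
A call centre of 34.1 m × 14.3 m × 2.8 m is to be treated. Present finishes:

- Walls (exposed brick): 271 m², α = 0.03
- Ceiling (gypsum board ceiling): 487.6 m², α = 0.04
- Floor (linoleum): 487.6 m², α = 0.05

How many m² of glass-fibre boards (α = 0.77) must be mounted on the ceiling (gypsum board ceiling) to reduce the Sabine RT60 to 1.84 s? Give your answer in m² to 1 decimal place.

92.4

Summing Sᵢαᵢ: 8.130 + 19.504 + 24.380 → A₁ = 52.014 sabins.
Required A₂ = 0.161·1365.364/1.84 = 119.469 sabins.
Absorption to add: 119.469 − 52.014 = 67.455 sabins.
Each m² of panel replacing the ceiling (gypsum board ceiling) adds (0.77 − 0.04) = 0.73 sabins.
Panel area = 67.455 / 0.73 = 92.4 m².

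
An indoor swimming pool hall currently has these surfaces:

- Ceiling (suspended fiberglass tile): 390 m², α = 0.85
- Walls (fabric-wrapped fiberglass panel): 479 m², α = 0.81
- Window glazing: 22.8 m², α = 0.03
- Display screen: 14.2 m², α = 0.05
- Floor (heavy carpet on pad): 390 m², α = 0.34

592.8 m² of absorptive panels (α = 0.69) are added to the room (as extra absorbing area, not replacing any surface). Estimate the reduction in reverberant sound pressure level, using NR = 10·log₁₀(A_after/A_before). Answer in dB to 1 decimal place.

1.7 dB

A_before = Σ Sᵢαᵢ = 390×0.85 + 479×0.81 + 22.8×0.03 + 14.2×0.05 + 390×0.34 = 853.484 sabins.
Treatment contributes 592.8·0.69 = 409.032 sabins.
A_after = 853.484 + 409.032 = 1262.516 sabins.
NR = 10·log₁₀(1262.516/853.484) = 1.7 dB.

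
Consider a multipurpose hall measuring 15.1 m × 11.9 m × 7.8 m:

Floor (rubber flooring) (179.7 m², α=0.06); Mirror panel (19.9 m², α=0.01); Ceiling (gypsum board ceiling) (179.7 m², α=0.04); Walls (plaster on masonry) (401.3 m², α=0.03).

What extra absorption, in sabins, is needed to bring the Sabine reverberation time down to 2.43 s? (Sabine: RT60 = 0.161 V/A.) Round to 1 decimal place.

Total absorption A₁ = 179.7·0.06 + 19.9·0.01 + 179.7·0.04 + 401.3·0.03
  = 10.782 + 0.199 + 7.188 + 12.039 = 30.208 m² sabins.
For T = 2.43 s, need A₂ = 0.161·V/T = 0.161·1401.582/2.43 = 92.862 sabins.
ΔA = A₂ − A₁ = 92.862 − 30.208 = 62.7 sabins.

62.7 sabins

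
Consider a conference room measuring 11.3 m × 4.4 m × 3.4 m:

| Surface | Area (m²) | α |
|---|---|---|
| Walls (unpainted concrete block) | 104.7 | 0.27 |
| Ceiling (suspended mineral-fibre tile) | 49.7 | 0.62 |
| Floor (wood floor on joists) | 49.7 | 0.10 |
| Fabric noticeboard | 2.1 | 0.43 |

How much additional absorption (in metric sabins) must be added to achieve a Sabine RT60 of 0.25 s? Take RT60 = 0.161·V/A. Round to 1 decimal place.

Total absorption A₁ = 104.7·0.27 + 49.7·0.62 + 49.7·0.10 + 2.1·0.43
  = 28.269 + 30.814 + 4.970 + 0.903 = 64.956 m² sabins.
For T = 0.25 s, need A₂ = 0.161·V/T = 0.161·169.048/0.25 = 108.867 sabins.
Additional absorption ΔA = 108.867 − 64.956 = 43.9 sabins.

43.9 sabins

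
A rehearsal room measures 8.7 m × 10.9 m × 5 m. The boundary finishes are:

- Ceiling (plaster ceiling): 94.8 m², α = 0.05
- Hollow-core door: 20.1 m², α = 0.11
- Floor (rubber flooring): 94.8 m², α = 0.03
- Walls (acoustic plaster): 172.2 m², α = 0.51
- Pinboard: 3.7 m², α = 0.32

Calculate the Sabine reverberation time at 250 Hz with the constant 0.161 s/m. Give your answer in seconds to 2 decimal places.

Summing Sᵢαᵢ: 4.740 + 2.211 + 2.844 + 87.822 + 1.184 → A = 98.801 sabins.
Volume V = 8.7 × 10.9 × 5 = 474.15 m³.
RT60 = 0.161 · V / A = 0.161 × 474.15 / 98.801 = 0.77 s.

0.77 s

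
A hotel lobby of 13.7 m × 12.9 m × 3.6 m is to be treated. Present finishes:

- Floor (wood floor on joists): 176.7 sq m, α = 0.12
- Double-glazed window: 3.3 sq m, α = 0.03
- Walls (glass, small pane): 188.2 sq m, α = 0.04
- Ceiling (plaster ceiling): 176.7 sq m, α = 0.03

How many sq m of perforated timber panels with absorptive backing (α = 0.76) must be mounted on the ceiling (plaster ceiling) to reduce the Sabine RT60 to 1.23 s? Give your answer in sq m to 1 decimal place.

Total absorption A₁ = 176.7*0.12 + 3.3*0.03 + 188.2*0.04 + 176.7*0.03
  = 21.204 + 0.099 + 7.528 + 5.301 = 34.132 sq m sabins.
V = 636.228 m³. Target absorption A₂ = 0.161 × 636.228 / 1.23 = 83.279 sabins.
ΔA needed = 83.279 − 34.132 = 49.147 sabins.
Each sq m of panel replacing the ceiling (plaster ceiling) adds (0.76 − 0.03) = 0.73 sabins.
Area = ΔA/Δα = 49.147/0.73 = 67.3 sq m.

67.3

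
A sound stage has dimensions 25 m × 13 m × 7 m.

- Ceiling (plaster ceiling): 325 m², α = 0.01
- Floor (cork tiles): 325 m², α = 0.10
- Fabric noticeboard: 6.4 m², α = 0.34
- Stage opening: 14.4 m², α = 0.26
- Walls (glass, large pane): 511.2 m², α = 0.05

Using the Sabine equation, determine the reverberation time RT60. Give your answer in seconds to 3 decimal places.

A = Σ Sᵢαᵢ = 325×0.01 + 325×0.10 + 6.4×0.34 + 14.4×0.26 + 511.2×0.05 = 67.230 sabins.
Volume V = 25 × 13 × 7 = 2275 m³.
T = 0.161 V/A = 0.161·2275/67.230 = 5.448 s.

5.448 sec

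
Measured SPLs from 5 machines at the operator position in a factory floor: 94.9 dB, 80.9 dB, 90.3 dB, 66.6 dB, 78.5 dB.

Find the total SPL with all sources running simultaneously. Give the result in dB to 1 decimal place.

Sum in the linear (power) domain: Σ 10^(Lᵢ/10) = 10^(94.9/10) + 10^(80.9/10) + 10^(90.3/10) + 10^(66.6/10) + 10^(78.5/10) = 4.36e+09.
L_total = 10·log₁₀(4.36e+09) = 96.4 dB.

96.4 dB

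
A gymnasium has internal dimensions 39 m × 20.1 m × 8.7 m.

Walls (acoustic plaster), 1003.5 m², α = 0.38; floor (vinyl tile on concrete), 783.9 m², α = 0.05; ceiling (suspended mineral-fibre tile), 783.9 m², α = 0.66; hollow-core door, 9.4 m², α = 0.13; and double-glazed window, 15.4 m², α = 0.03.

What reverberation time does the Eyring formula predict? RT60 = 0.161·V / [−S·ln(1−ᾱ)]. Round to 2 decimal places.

0.94 s

S = Σ Sᵢ = 2596.1 m².
Absorption A = 1003.5×0.38 + 783.9×0.05 + 783.9×0.66 + 9.4×0.13 + 15.4×0.03 = 939.583 sabins.
Mean coefficient ᾱ = A/S = 0.3619.
Eyring denominator: −S ln(1−ᾱ) = 1166.325.
V = 39 × 20.1 × 8.7 = 6819.93 m³.
T = 0.161·V/[−S·ln(1−ᾱ)] = 0.161·6819.93/1166.325 = 0.94 s.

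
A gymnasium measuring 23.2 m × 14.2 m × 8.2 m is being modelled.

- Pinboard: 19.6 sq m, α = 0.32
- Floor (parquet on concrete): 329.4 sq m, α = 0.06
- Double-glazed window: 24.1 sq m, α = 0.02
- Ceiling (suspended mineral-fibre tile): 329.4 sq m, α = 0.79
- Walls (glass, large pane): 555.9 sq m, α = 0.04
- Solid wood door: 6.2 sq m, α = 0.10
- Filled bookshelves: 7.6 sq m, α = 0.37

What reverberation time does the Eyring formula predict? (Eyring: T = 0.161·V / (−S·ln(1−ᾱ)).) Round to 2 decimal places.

1.21 s

S = Σ Sᵢ = 1272.2 sq m.
Absorption A = 19.6·0.32 + 329.4·0.06 + 24.1·0.02 + 329.4·0.79 + 555.9·0.04 + 6.2·0.10 + 7.6·0.37 = 312.412 sabins.
Mean coefficient ᾱ = A/S = 0.2456.
−S·ln(1−ᾱ) = −1272.2 × ln(1 − 0.2456) = 358.547.
V = 23.2 × 14.2 × 8.2 = 2701.408 m³.
RT60 = 0.161 × 2701.408 / 358.547 = 1.21 s.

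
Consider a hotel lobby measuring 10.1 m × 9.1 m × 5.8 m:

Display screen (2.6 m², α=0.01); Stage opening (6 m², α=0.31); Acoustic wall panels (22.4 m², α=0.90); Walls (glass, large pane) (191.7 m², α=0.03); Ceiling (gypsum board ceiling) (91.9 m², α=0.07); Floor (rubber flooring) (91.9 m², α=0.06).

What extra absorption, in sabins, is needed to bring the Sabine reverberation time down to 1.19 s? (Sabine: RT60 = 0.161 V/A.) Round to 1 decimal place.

32.4 sabins

A₁ = Σ Sᵢαᵢ = 2.6×0.01 + 6×0.31 + 22.4×0.90 + 191.7×0.03 + 91.9×0.07 + 91.9×0.06 = 39.744 sabins.
Target A₂ = 0.161·533.078/1.19 = 72.122 sabins (V = 533.078 m³).
ΔA = A₂ − A₁ = 72.122 − 39.744 = 32.4 sabins.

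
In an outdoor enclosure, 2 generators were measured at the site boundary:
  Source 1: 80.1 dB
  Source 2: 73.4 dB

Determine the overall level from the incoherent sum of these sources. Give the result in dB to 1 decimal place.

80.9 dB

Σ 10^(Lᵢ/10) = 1.242e+08.
Back to dB: 10·log₁₀ Σ = 80.9 dB.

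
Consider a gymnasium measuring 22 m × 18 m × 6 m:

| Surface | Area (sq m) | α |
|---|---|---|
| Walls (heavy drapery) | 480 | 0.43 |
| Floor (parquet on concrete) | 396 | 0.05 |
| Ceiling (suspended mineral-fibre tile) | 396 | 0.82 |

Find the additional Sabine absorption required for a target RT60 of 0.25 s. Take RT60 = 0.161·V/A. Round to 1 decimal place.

Total absorption A₁ = 480*0.43 + 396*0.05 + 396*0.82
  = 206.400 + 19.800 + 324.720 = 550.920 sq m sabins.
For T = 0.25 s, need A₂ = 0.161·V/T = 0.161·2376/0.25 = 1530.144 sabins.
ΔA = A₂ − A₁ = 1530.144 − 550.920 = 979.2 sabins.

979.2 sabins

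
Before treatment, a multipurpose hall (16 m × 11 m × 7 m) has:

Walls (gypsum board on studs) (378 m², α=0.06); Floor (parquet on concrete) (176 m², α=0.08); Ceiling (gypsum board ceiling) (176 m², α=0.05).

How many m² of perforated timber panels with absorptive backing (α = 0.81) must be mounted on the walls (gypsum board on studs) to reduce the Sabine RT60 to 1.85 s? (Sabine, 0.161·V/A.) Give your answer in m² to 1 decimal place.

82.2

Summing Sᵢαᵢ: 22.680 + 14.080 + 8.800 → A₁ = 45.560 sabins.
Required A₂ = 0.161·1232/1.85 = 107.217 sabins.
ΔA needed = 107.217 − 45.560 = 61.657 sabins.
Net gain per m²: Δα = 0.81 − 0.06 = 0.75.
Area = ΔA/Δα = 61.657/0.75 = 82.2 m².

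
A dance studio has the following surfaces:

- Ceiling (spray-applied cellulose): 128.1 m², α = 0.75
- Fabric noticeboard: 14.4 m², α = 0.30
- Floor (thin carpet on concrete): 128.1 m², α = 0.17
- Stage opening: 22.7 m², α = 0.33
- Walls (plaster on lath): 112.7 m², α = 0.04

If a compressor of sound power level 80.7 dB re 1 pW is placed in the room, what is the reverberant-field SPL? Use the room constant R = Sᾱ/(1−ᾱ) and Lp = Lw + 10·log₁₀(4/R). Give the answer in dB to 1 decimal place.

Σ(Sᵢαᵢ) = 128.1·0.75 + 14.4·0.30 + 128.1·0.17 + 22.7·0.33 + 112.7·0.04 = 134.171; total area S = 406.0 m².
ᾱ = 134.171/406.0 = 0.3305; R = Sᾱ/(1−ᾱ) = 134.171/(1−0.3305) = 200.405 m².
Lp = 80.7 + 10·log₁₀(4/200.405) = 80.7 + (-17.00) = 63.7 dB.

63.7 dB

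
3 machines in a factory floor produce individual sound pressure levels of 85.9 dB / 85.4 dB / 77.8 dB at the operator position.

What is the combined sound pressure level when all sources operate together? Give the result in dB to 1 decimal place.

89.0 dB

Converting to relative power and adding: 10^(85.9/10) + 10^(85.4/10) + 10^(77.8/10) = 7.96e+08.
L_total = 10·log₁₀(7.96e+08) = 89.0 dB.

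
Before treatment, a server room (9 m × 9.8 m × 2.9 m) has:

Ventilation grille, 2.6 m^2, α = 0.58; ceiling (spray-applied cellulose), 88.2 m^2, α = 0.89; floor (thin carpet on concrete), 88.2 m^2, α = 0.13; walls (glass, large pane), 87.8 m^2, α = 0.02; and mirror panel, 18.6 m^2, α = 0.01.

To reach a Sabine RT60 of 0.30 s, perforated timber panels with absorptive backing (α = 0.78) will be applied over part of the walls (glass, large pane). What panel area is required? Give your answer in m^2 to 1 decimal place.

57.7

Equivalent absorption area: A₁ = 2.6*0.58 + 88.2*0.89 + 88.2*0.13 + 87.8*0.02 + 18.6*0.01 = 93.414 m^2.
V = 255.78 m³. Target absorption A₂ = 0.161 × 255.78 / 0.30 = 137.269 sabins.
ΔA needed = 137.269 − 93.414 = 43.855 sabins.
Net gain per m^2: Δα = 0.78 − 0.02 = 0.76.
Area = ΔA/Δα = 43.855/0.76 = 57.7 m^2.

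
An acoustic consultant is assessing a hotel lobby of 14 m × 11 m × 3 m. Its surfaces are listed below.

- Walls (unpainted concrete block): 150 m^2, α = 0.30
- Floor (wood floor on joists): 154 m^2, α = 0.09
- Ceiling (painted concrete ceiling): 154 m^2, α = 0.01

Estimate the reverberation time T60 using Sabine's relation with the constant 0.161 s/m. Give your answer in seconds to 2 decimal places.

Equivalent absorption area: A = 150×0.30 + 154×0.09 + 154×0.01 = 60.400 m^2.
Volume V = 14 × 11 × 3 = 462 m³.
T = 0.161 V/A = 0.161·462/60.400 = 1.23 s.

1.23 seconds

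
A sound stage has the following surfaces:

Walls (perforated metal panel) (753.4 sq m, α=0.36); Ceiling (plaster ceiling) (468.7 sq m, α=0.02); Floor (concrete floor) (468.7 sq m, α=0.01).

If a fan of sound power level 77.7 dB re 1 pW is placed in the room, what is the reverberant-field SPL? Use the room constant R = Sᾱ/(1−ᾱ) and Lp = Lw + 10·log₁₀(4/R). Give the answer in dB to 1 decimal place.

58.4 dB

A = 285.285 sabins; S = 1690.8 sq m.
ᾱ = 0.1687, so room constant R = A/(1−ᾱ) = 343.179 sq m.
Lp = Lw + 10 log₁₀(4/R) = 77.7 -19.33 = 58.4 dB.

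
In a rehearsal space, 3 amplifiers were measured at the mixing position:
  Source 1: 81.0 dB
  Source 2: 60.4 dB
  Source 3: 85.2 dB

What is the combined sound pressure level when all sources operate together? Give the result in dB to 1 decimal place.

86.6 dB

Σ 10^(Lᵢ/10) = 4.581e+08.
Back to dB: 10·log₁₀ Σ = 86.6 dB.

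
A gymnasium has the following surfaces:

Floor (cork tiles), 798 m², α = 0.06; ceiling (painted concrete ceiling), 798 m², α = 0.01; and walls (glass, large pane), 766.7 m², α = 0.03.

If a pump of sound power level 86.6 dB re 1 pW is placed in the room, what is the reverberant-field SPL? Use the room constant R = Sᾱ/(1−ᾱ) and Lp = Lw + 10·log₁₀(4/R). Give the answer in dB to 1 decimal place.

A = 78.861 sabins; S = 2362.7 m².
ᾱ = 78.861/2362.7 = 0.0334; R = Sᾱ/(1−ᾱ) = 78.861/(1−0.0334) = 81.586 m².
Lp = 86.6 + 10·log₁₀(4/81.586) = 86.6 + (-13.10) = 73.5 dB.

73.5 dB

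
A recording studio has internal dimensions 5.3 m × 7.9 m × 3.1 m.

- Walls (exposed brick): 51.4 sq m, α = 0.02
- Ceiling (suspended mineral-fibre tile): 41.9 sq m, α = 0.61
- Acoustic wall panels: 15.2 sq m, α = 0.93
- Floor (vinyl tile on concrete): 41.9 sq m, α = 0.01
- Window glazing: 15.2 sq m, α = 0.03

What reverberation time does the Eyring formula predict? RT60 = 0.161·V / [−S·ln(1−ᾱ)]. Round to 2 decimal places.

S = Σ Sᵢ = 165.6 sq m.
Σ(Sᵢαᵢ) = 51.4·0.02 + 41.9·0.61 + 15.2·0.93 + 41.9·0.01 + 15.2·0.03 = 41.598.
Mean coefficient ᾱ = A/S = 0.2512.
−S·ln(1−ᾱ) = −165.6 × ln(1 − 0.2512) = 47.905.
V = 5.3 × 7.9 × 3.1 = 129.797 m³.
RT60 = 0.161 × 129.797 / 47.905 = 0.44 s.

0.44 s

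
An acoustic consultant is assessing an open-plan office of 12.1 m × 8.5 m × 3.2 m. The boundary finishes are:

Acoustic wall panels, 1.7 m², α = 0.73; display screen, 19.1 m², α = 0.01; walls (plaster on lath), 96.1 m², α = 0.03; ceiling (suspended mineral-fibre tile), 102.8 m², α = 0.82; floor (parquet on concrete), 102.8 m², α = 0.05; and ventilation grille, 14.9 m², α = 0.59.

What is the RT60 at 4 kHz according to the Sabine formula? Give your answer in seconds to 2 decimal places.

Total absorption A = 1.7·0.73 + 19.1·0.01 + 96.1·0.03 + 102.8·0.82 + 102.8·0.05 + 14.9·0.59
  = 1.241 + 0.191 + 2.883 + 84.296 + 5.140 + 8.791 = 102.542 m² sabins.
Room volume: 329.12 m³.
RT60 = 0.161 · V / A = 0.161 × 329.12 / 102.542 = 0.52 s.

0.52 s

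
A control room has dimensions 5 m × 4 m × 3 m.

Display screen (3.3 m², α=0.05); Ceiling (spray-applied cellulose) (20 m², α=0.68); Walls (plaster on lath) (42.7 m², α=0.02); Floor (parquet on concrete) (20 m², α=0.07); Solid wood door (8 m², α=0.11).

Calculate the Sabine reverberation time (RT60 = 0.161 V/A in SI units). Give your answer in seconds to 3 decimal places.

Equivalent absorption area: A = 3.3×0.05 + 20×0.68 + 42.7×0.02 + 20×0.07 + 8×0.11 = 16.899 m².
V = 5·4·3 = 60 m³.
RT60 = 0.161 · V / A = 0.161 × 60 / 16.899 = 0.572 s.

0.572 s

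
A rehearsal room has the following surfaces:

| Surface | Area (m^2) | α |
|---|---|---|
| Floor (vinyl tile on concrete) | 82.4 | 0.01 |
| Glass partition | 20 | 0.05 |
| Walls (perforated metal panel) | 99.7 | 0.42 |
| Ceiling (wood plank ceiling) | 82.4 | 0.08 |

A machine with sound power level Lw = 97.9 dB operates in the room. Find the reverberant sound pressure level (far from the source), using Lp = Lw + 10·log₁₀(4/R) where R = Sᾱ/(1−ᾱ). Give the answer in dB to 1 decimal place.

Σ(Sᵢαᵢ) = 82.4·0.01 + 20·0.05 + 99.7·0.42 + 82.4·0.08 = 50.290; total area S = 284.5 m^2.
ᾱ = 0.1768, so room constant R = A/(1−ᾱ) = 61.091 m^2.
Lp = 97.9 + 10·log₁₀(4/61.091) = 97.9 + (-11.84) = 86.1 dB.

86.1 dB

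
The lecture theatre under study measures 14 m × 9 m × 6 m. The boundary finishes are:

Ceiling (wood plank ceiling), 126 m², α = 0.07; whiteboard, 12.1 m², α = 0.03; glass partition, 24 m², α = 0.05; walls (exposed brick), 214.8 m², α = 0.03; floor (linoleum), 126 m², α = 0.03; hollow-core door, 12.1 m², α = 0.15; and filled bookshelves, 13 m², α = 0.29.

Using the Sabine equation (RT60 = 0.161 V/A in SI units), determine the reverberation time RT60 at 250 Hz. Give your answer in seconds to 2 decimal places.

4.65 seconds

A = Σ Sᵢαᵢ = 126·0.07 + 12.1·0.03 + 24·0.05 + 214.8·0.03 + 126·0.03 + 12.1·0.15 + 13·0.29 = 26.192 sabins.
Room volume: 756 m³.
RT60 = 0.161 · V / A = 0.161 × 756 / 26.192 = 4.65 s.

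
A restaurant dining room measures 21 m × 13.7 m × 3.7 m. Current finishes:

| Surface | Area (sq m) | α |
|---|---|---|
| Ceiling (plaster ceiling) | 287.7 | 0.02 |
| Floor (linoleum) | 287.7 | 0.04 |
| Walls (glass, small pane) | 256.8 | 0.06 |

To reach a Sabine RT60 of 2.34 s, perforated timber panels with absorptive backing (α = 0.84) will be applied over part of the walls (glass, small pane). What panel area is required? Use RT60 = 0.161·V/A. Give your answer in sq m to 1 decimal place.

Equivalent absorption area: A₁ = 287.7×0.02 + 287.7×0.04 + 256.8×0.06 = 32.670 sq m.
V = 1064.49 m³. Target absorption A₂ = 0.161 × 1064.49 / 2.34 = 73.241 sabins.
ΔA needed = 73.241 − 32.670 = 40.571 sabins.
Each sq m of panel replacing the walls (glass, small pane) adds (0.84 − 0.06) = 0.78 sabins.
Panel area = 40.571 / 0.78 = 52.0 sq m.

52.0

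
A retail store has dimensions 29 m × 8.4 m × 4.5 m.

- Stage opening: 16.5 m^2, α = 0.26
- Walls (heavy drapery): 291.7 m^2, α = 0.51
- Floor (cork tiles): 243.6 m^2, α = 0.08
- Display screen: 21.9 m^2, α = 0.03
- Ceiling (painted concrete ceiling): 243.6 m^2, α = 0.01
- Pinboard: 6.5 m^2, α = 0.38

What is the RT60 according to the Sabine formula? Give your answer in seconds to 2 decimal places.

A = Σ Sᵢαᵢ = 16.5·0.26 + 291.7·0.51 + 243.6·0.08 + 21.9·0.03 + 243.6·0.01 + 6.5·0.38 = 178.108 sabins.
V = 29·8.4·4.5 = 1096.2 m³.
T = 0.161 V/A = 0.161·1096.2/178.108 = 0.99 s.

0.99 sec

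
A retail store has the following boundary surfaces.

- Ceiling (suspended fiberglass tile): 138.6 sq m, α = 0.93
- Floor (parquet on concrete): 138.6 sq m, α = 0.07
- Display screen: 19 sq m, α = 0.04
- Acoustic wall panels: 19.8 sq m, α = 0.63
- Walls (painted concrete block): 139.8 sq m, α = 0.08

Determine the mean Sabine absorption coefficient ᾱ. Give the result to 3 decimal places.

S = Σ Sᵢ = 138.6 + 138.6 + 19 + 19.8 + 139.8 = 455.8 sq m.
A = 138.6×0.93 + 138.6×0.07 + 19×0.04 + 19.8×0.63 + 139.8×0.08 = 163.018 sabins.
ᾱ = A/S = 0.358.

0.358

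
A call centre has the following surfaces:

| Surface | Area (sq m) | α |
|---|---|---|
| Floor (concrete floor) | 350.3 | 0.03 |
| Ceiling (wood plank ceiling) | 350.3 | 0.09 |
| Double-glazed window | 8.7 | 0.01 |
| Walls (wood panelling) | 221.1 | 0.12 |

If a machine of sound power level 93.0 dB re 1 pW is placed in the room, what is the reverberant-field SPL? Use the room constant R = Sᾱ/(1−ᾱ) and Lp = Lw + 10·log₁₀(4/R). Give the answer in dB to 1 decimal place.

80.3 dB

Σ(Sᵢαᵢ) = 350.3×0.03 + 350.3×0.09 + 8.7×0.01 + 221.1×0.12 = 68.655; total area S = 930.4 sq m.
ᾱ = 68.655/930.4 = 0.0738; R = Sᾱ/(1−ᾱ) = 68.655/(1−0.0738) = 74.125 sq m.
Lp = Lw + 10 log₁₀(4/R) = 93.0 -12.68 = 80.3 dB.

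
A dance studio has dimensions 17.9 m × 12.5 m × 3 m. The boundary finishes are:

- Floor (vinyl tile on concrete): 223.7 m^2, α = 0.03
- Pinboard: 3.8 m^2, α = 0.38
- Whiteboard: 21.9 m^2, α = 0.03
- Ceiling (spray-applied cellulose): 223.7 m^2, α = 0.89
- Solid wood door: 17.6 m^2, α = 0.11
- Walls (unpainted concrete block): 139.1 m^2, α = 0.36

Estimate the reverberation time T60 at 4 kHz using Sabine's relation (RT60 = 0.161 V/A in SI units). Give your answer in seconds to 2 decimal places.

0.42 seconds

Summing Sᵢαᵢ: 6.711 + 1.444 + 0.657 + 199.093 + 1.936 + 50.076 → A = 259.917 sabins.
Volume V = 17.9 × 12.5 × 3 = 671.25 m³.
Sabine: RT60 = 0.161 × 671.25 / 259.917 = 0.42 s.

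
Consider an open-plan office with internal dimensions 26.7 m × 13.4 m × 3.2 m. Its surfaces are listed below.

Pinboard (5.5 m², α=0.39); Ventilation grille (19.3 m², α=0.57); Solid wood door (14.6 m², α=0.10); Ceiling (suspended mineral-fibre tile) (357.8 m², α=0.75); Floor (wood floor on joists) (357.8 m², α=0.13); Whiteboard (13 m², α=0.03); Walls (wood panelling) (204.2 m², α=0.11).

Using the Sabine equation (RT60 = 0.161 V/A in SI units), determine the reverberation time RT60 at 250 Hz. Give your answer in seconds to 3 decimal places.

Total absorption A = 5.5×0.39 + 19.3×0.57 + 14.6×0.10 + 357.8×0.75 + 357.8×0.13 + 13×0.03 + 204.2×0.11
  = 2.145 + 11.001 + 1.460 + 268.350 + 46.514 + 0.390 + 22.462 = 352.322 m² sabins.
Room volume: 1144.896 m³.
RT60 = 0.161 · V / A = 0.161 × 1144.896 / 352.322 = 0.523 s.

0.523 s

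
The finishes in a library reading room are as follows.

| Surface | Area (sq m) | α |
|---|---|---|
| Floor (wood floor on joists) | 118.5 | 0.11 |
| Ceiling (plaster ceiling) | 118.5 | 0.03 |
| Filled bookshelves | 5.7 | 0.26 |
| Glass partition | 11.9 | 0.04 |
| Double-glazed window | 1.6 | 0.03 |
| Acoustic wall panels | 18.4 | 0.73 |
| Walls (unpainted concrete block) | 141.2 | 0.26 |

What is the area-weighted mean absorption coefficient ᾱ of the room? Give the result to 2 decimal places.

S = Σ Sᵢ = 118.5 + 118.5 + 5.7 + 11.9 + 1.6 + 18.4 + 141.2 = 415.8 sq m.
A = 118.5·0.11 + 118.5·0.03 + 5.7·0.26 + 11.9·0.04 + 1.6·0.03 + 18.4·0.73 + 141.2·0.26 = 68.740 sabins.
ᾱ = 68.740 / 415.8 = 0.17.

0.17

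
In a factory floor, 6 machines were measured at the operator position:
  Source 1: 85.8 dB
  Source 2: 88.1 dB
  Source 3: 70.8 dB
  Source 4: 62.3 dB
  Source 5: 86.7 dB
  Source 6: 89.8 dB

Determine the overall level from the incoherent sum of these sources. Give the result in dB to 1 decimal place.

93.9 dB

Sum in the linear (power) domain: Σ 10^(Lᵢ/10) = 10^(85.8/10) + 10^(88.1/10) + 10^(70.8/10) + 10^(62.3/10) + 10^(86.7/10) + 10^(89.8/10) = 2.462e+09.
Combined level = 10 log₁₀(2.462e+09) = 93.9 dB.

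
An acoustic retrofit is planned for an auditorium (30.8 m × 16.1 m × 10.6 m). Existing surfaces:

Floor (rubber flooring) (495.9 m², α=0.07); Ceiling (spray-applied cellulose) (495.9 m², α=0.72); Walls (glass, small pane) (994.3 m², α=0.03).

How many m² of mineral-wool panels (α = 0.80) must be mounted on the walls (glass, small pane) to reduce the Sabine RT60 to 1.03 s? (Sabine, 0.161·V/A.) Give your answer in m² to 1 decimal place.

Equivalent absorption area: A₁ = 495.9×0.07 + 495.9×0.72 + 994.3×0.03 = 421.590 m².
Required A₂ = 0.161·5256.328/1.03 = 821.620 sabins.
Absorption to add: 821.620 − 421.590 = 400.030 sabins.
Each m² of panel replacing the walls (glass, small pane) adds (0.80 − 0.03) = 0.77 sabins.
Area = ΔA/Δα = 400.030/0.77 = 519.5 m².

519.5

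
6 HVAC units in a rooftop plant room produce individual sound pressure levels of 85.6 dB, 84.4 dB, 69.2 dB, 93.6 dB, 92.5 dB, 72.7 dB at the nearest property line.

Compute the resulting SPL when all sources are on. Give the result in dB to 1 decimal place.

Σ 10^(Lᵢ/10) = 4.735e+09.
Combined level = 10 log₁₀(4.735e+09) = 96.8 dB.

96.8 dB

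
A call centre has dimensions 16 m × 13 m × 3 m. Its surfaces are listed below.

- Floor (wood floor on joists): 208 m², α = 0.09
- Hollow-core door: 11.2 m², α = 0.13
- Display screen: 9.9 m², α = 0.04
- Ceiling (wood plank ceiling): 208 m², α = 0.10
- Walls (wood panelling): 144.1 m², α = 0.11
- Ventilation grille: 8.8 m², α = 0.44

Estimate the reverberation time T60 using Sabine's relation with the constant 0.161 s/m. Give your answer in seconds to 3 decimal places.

Total absorption A = 208×0.09 + 11.2×0.13 + 9.9×0.04 + 208×0.10 + 144.1×0.11 + 8.8×0.44
  = 18.720 + 1.456 + 0.396 + 20.800 + 15.851 + 3.872 = 61.095 m² sabins.
Volume V = 16 × 13 × 3 = 624 m³.
Sabine: RT60 = 0.161 × 624 / 61.095 = 1.644 s.

1.644 seconds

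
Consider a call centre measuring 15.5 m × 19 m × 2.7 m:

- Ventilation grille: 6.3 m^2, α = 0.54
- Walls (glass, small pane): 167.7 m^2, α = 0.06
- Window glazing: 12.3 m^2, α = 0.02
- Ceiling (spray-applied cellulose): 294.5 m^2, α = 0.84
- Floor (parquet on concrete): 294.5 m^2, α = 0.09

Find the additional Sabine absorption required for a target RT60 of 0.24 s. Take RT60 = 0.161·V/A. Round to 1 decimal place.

245.8 sabins

Equivalent absorption area: A₁ = 6.3×0.54 + 167.7×0.06 + 12.3×0.02 + 294.5×0.84 + 294.5×0.09 = 287.595 m^2.
Target A₂ = 0.161·795.15/0.24 = 533.413 sabins (V = 795.15 m³).
ΔA = A₂ − A₁ = 533.413 − 287.595 = 245.8 sabins.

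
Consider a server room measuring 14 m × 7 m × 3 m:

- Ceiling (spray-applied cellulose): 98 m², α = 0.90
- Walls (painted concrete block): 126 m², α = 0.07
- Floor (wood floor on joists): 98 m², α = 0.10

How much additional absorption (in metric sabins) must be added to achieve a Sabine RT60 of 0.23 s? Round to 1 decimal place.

99.0 sabins

A₁ = Σ Sᵢαᵢ = 98*0.90 + 126*0.07 + 98*0.10 = 106.820 sabins.
For T = 0.23 s, need A₂ = 0.161·V/T = 0.161·294/0.23 = 205.800 sabins.
ΔA = A₂ − A₁ = 205.800 − 106.820 = 99.0 sabins.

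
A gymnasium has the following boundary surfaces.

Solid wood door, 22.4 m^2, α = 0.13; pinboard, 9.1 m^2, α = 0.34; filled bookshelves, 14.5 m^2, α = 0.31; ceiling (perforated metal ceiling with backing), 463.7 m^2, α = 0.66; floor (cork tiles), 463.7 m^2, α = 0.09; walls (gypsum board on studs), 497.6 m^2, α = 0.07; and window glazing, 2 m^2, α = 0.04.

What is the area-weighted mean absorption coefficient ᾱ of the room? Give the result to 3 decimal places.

Total surface area S = 1473.0 m^2.
A = 22.4×0.13 + 9.1×0.34 + 14.5×0.31 + 463.7×0.66 + 463.7×0.09 + 497.6×0.07 + 2×0.04 = 393.188 sabins.
ᾱ = 393.188 / 1473.0 = 0.267.

0.267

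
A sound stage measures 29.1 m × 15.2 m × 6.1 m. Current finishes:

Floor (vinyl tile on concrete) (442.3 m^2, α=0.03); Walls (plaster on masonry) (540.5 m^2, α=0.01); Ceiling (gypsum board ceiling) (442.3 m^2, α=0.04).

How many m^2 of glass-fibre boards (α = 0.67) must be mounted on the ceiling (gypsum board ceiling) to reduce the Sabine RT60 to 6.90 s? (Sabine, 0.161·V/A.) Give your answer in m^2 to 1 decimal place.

42.2

Total absorption A₁ = 442.3*0.03 + 540.5*0.01 + 442.3*0.04
  = 13.269 + 5.405 + 17.692 = 36.366 m^2 sabins.
V = 2698.152 m³. Target absorption A₂ = 0.161 × 2698.152 / 6.90 = 62.957 sabins.
ΔA needed = 62.957 − 36.366 = 26.591 sabins.
Each m^2 of panel replacing the ceiling (gypsum board ceiling) adds (0.67 − 0.04) = 0.63 sabins.
Panel area = 26.591 / 0.63 = 42.2 m^2.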